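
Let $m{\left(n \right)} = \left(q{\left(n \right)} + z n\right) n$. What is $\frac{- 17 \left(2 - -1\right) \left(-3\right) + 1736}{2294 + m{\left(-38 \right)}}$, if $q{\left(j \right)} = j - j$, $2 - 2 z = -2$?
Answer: $\frac{1889}{5182} \approx 0.36453$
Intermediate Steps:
$z = 2$ ($z = 1 - -1 = 1 + 1 = 2$)
$q{\left(j \right)} = 0$
$m{\left(n \right)} = 2 n^{2}$ ($m{\left(n \right)} = \left(0 + 2 n\right) n = 2 n n = 2 n^{2}$)
$\frac{- 17 \left(2 - -1\right) \left(-3\right) + 1736}{2294 + m{\left(-38 \right)}} = \frac{- 17 \left(2 - -1\right) \left(-3\right) + 1736}{2294 + 2 \left(-38\right)^{2}} = \frac{- 17 \left(2 + 1\right) \left(-3\right) + 1736}{2294 + 2 \cdot 1444} = \frac{\left(-17\right) 3 \left(-3\right) + 1736}{2294 + 2888} = \frac{\left(-51\right) \left(-3\right) + 1736}{5182} = \left(153 + 1736\right) \frac{1}{5182} = 1889 \cdot \frac{1}{5182} = \frac{1889}{5182}$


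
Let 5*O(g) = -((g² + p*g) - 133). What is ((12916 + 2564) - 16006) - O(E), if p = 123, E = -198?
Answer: 12087/5 ≈ 2417.4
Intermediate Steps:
O(g) = 133/5 - 123*g/5 - g²/5 (O(g) = (-((g² + 123*g) - 133))/5 = (-(-133 + g² + 123*g))/5 = (133 - g² - 123*g)/5 = 133/5 - 123*g/5 - g²/5)
((12916 + 2564) - 16006) - O(E) = ((12916 + 2564) - 16006) - (133/5 - 123/5*(-198) - ⅕*(-198)²) = (15480 - 16006) - (133/5 + 24354/5 - ⅕*39204) = -526 - (133/5 + 24354/5 - 39204/5) = -526 - 1*(-14717/5) = -526 + 14717/5 = 12087/5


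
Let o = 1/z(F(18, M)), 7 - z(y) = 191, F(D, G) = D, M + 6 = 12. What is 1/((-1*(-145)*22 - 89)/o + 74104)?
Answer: -1/496480 ≈ -2.0142e-6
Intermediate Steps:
M = 6 (M = -6 + 12 = 6)
z(y) = -184 (z(y) = 7 - 1*191 = 7 - 191 = -184)
o = -1/184 (o = 1/(-184) = -1/184 ≈ -0.0054348)
1/((-1*(-145)*22 - 89)/o + 74104) = 1/((-1*(-145)*22 - 89)/(-1/184) + 74104) = 1/((145*22 - 89)*(-184) + 74104) = 1/((3190 - 89)*(-184) + 74104) = 1/(3101*(-184) + 74104) = 1/(-570584 + 74104) = 1/(-496480) = -1/496480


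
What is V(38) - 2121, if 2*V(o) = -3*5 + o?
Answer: -4219/2 ≈ -2109.5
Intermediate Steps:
V(o) = -15/2 + o/2 (V(o) = (-3*5 + o)/2 = (-15 + o)/2 = -15/2 + o/2)
V(38) - 2121 = (-15/2 + (½)*38) - 2121 = (-15/2 + 19) - 2121 = 23/2 - 2121 = -4219/2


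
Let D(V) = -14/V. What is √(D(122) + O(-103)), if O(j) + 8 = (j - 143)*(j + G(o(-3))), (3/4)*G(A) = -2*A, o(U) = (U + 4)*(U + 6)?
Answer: 3*√11286159/61 ≈ 165.22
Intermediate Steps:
o(U) = (4 + U)*(6 + U)
G(A) = -8*A/3 (G(A) = 4*(-2*A)/3 = -8*A/3)
O(j) = -8 + (-143 + j)*(-8 + j) (O(j) = -8 + (j - 143)*(j - 8*(24 + (-3)² + 10*(-3))/3) = -8 + (-143 + j)*(j - 8*(24 + 9 - 30)/3) = -8 + (-143 + j)*(j - 8/3*3) = -8 + (-143 + j)*(j - 8) = -8 + (-143 + j)*(-8 + j))
√(D(122) + O(-103)) = √(-14/122 + (1136 + (-103)² - 151*(-103))) = √(-14*1/122 + (1136 + 10609 + 15553)) = √(-7/61 + 27298) = √(1665171/61) = 3*√11286159/61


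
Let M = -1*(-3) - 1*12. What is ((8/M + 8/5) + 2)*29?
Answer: 3538/45 ≈ 78.622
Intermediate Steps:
M = -9 (M = 3 - 12 = -9)
((8/M + 8/5) + 2)*29 = ((8/(-9) + 8/5) + 2)*29 = ((8*(-⅑) + 8*(⅕)) + 2)*29 = ((-8/9 + 8/5) + 2)*29 = (32/45 + 2)*29 = (122/45)*29 = 3538/45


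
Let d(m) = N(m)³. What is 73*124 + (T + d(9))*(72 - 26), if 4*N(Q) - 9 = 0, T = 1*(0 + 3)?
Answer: 310847/32 ≈ 9714.0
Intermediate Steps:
T = 3 (T = 1*3 = 3)
N(Q) = 9/4 (N(Q) = 9/4 + (¼)*0 = 9/4 + 0 = 9/4)
d(m) = 729/64 (d(m) = (9/4)³ = 729/64)
73*124 + (T + d(9))*(72 - 26) = 73*124 + (3 + 729/64)*(72 - 26) = 9052 + (921/64)*46 = 9052 + 21183/32 = 310847/32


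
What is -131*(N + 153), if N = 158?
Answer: -40741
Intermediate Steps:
-131*(N + 153) = -131*(158 + 153) = -131*311 = -40741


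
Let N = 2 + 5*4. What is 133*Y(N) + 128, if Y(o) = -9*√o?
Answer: 128 - 1197*√22 ≈ -5486.4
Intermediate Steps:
N = 22 (N = 2 + 20 = 22)
133*Y(N) + 128 = 133*(-9*√22) + 128 = -1197*√22 + 128 = 128 - 1197*√22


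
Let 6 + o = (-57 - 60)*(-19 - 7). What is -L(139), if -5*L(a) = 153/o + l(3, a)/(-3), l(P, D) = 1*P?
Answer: -961/5060 ≈ -0.18992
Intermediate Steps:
l(P, D) = P
o = 3036 (o = -6 + (-57 - 60)*(-19 - 7) = -6 - 117*(-26) = -6 + 3042 = 3036)
L(a) = 961/5060 (L(a) = -(153/3036 + 3/(-3))/5 = -(153*(1/3036) + 3*(-⅓))/5 = -(51/1012 - 1)/5 = -⅕*(-961/1012) = 961/5060)
-L(139) = -1*961/5060 = -961/5060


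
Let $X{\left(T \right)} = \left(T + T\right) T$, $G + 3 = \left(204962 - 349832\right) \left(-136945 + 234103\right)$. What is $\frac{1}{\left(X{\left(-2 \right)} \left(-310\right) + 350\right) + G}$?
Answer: $- \frac{1}{14075281593} \approx -7.1047 \cdot 10^{-11}$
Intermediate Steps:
$G = -14075279463$ ($G = -3 + \left(204962 - 349832\right) \left(-136945 + 234103\right) = -3 - 14075279460 = -14075279463$)
$X{\left(T \right)} = 2 T^{2}$ ($X{\left(T \right)} = 2 T T = 2 T^{2}$)
$\frac{1}{\left(X{\left(-2 \right)} \left(-310\right) + 350\right) + G} = \frac{1}{\left(2 \left(-2\right)^{2} \left(-310\right) + 350\right) - 14075279463} = \frac{1}{\left(2 \cdot 4 \left(-310\right) + 350\right) - 14075279463} = \frac{1}{\left(8 \left(-310\right) + 350\right) - 14075279463} = \frac{1}{\left(-2480 + 350\right) - 14075279463} = \frac{1}{-2130 - 14075279463} = \frac{1}{-14075281593} = - \frac{1}{14075281593}$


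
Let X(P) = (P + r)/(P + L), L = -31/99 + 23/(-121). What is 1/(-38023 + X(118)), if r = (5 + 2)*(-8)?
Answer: -63977/2432563712 ≈ -2.6300e-5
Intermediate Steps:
L = -548/1089 (L = -31*1/99 + 23*(-1/121) = -31/99 - 23/121 = -548/1089 ≈ -0.50321)
r = -56 (r = 7*(-8) = -56)
X(P) = (-56 + P)/(-548/1089 + P) (X(P) = (P - 56)/(P - 548/1089) = (-56 + P)/(-548/1089 + P))
1/(-38023 + X(118)) = 1/(-38023 + 1089*(-56 + 118)/(-548 + 1089*118)) = 1/(-38023 + 1089*62/(-548 + 128502)) = 1/(-38023 + 1089*62/127954) = 1/(-38023 + 1089*(1/127954)*62) = 1/(-38023 + 33759/63977) = 1/(-2432563712/63977) = -63977/2432563712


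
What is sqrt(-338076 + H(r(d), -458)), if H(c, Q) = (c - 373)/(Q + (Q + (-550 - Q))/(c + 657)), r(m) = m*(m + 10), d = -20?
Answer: I*sqrt(109071309730)/568 ≈ 581.44*I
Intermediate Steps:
r(m) = m*(10 + m)
H(c, Q) = (-373 + c)/(Q - 550/(657 + c))
sqrt(-338076 + H(r(d), -458)) = sqrt(-338076 + (-245061 + (-20*(10 - 20))**2 + 284*(-20*(10 - 20)))/(-550 + 657*(-458) - (-9160)*(10 - 20))) = sqrt(-338076 + (-245061 + (-20*(-10))**2 + 284*(-20*(-10)))/(-550 - 300906 - (-9160)*(-10))) = sqrt(-338076 + (-245061 + 200**2 + 284*200)/(-550 - 300906 - 458*200)) = sqrt(-338076 + (-245061 + 40000 + 56800)/(-550 - 300906 - 91600)) = sqrt(-338076 - 148261/(-393056)) = sqrt(-338076 - 1/393056*(-148261)) = sqrt(-338076 + 857/2272) = sqrt(-768107815/2272) = I*sqrt(109071309730)/568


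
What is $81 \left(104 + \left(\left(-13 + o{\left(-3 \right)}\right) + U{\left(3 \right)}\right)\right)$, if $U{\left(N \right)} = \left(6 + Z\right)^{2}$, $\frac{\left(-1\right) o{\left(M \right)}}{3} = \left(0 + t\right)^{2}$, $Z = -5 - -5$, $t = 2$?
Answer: $9315$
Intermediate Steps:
$Z = 0$ ($Z = -5 + 5 = 0$)
$o{\left(M \right)} = -12$ ($o{\left(M \right)} = - 3 \left(0 + 2\right)^{2} = - 3 \cdot 2^{2} = \left(-3\right) 4 = -12$)
$U{\left(N \right)} = 36$ ($U{\left(N \right)} = \left(6 + 0\right)^{2} = 6^{2} = 36$)
$81 \left(104 + \left(\left(-13 + o{\left(-3 \right)}\right) + U{\left(3 \right)}\right)\right) = 81 \left(104 + \left(\left(-13 - 12\right) + 36\right)\right) = 81 \left(104 + \left(-25 + 36\right)\right) = 81 \left(104 + 11\right) = 81 \cdot 115 = 9315$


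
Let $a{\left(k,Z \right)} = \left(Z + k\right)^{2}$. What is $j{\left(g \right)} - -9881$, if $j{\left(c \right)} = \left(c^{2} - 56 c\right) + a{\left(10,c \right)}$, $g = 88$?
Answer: $22301$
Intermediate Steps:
$j{\left(c \right)} = c^{2} + \left(10 + c\right)^{2} - 56 c$ ($j{\left(c \right)} = \left(c^{2} - 56 c\right) + \left(c + 10\right)^{2} = \left(c^{2} - 56 c\right) + \left(10 + c\right)^{2} = c^{2} + \left(10 + c\right)^{2} - 56 c$)
$j{\left(g \right)} - -9881 = \left(100 - 3168 + 2 \cdot 88^{2}\right) - -9881 = \left(100 - 3168 + 2 \cdot 7744\right) + 9881 = \left(100 - 3168 + 15488\right) + 9881 = 12420 + 9881 = 22301$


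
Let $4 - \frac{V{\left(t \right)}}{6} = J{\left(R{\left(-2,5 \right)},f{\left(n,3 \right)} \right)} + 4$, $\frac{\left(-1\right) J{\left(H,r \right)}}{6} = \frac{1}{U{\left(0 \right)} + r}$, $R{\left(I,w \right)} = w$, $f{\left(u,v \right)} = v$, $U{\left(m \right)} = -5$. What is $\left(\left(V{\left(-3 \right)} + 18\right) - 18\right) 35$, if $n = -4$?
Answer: $-630$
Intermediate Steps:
$J{\left(H,r \right)} = - \frac{6}{-5 + r}$
$V{\left(t \right)} = -18$ ($V{\left(t \right)} = 24 - 6 \left(- \frac{6}{-5 + 3} + 4\right) = 24 - 6 \left(- \frac{6}{-2} + 4\right) = 24 - 6 \left(\left(-6\right) \left(- \frac{1}{2}\right) + 4\right) = 24 - 6 \left(3 + 4\right) = 24 - 42 = -18$)
$\left(\left(V{\left(-3 \right)} + 18\right) - 18\right) 35 = \left(\left(-18 + 18\right) - 18\right) 35 = \left(0 - 18\right) 35 = \left(-18\right) 35 = -630$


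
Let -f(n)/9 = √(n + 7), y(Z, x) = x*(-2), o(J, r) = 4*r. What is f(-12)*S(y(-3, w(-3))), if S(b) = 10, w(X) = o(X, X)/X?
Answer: -90*I*√5 ≈ -201.25*I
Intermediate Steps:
w(X) = 4 (w(X) = (4*X)/X = 4)
y(Z, x) = -2*x
f(n) = -9*√(7 + n) (f(n) = -9*√(n + 7) = -9*√(7 + n))
f(-12)*S(y(-3, w(-3))) = -9*√(7 - 12)*10 = -9*I*√5*10 = -90*I*√5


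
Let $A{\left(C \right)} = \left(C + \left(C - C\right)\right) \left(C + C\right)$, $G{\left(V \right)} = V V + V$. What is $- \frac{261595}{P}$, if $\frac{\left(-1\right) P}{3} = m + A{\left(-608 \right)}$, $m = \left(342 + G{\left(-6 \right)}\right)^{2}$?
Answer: $\frac{261595}{2633136} \approx 0.099347$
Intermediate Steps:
$G{\left(V \right)} = V + V^{2}$ ($G{\left(V \right)} = V^{2} + V = V + V^{2}$)
$m = 138384$ ($m = \left(342 - 6 \left(1 - 6\right)\right)^{2} = \left(342 - -30\right)^{2} = \left(342 + 30\right)^{2} = 372^{2} = 138384$)
$A{\left(C \right)} = 2 C^{2}$ ($A{\left(C \right)} = \left(C + 0\right) 2 C = C 2 C = 2 C^{2}$)
$P = -2633136$ ($P = - 3 \left(138384 + 2 \left(-608\right)^{2}\right) = - 3 \left(138384 + 2 \cdot 369664\right) = - 3 \left(138384 + 739328\right) = \left(-3\right) 877712 = -2633136$)
$- \frac{261595}{P} = - \frac{261595}{-2633136} = \left(-261595\right) \left(- \frac{1}{2633136}\right) = \frac{261595}{2633136}$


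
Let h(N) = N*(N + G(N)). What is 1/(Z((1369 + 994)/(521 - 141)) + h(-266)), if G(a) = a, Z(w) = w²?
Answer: 144400/20439916569 ≈ 7.0646e-6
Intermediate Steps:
h(N) = 2*N² (h(N) = N*(N + N) = N*(2*N) = 2*N²)
1/(Z((1369 + 994)/(521 - 141)) + h(-266)) = 1/(((1369 + 994)/(521 - 141))² + 2*(-266)²) = 1/((2363/380)² + 2*70756) = 1/((2363*(1/380))² + 141512) = 1/((2363/380)² + 141512) = 1/(5583769/144400 + 141512) = 1/(20439916569/144400) = 144400/20439916569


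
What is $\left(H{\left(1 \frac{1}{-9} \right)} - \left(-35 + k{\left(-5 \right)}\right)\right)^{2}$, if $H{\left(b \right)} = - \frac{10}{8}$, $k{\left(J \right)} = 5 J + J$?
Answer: $\frac{65025}{16} \approx 4064.1$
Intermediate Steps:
$k{\left(J \right)} = 6 J$
$H{\left(b \right)} = - \frac{5}{4}$ ($H{\left(b \right)} = \left(-10\right) \frac{1}{8} = - \frac{5}{4}$)
$\left(H{\left(1 \frac{1}{-9} \right)} - \left(-35 + k{\left(-5 \right)}\right)\right)^{2} = \left(- \frac{5}{4} + \left(\left(14 - -21\right) - 6 \left(-5\right)\right)\right)^{2} = \left(- \frac{5}{4} + \left(\left(14 + 21\right) - -30\right)\right)^{2} = \left(- \frac{5}{4} + \left(35 + 30\right)\right)^{2} = \left(- \frac{5}{4} + 65\right)^{2} = \left(\frac{255}{4}\right)^{2} = \frac{65025}{16}$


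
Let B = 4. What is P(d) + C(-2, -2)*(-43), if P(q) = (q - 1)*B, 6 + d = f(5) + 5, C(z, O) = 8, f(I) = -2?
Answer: -360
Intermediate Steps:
d = -3 (d = -6 + (-2 + 5) = -6 + 3 = -3)
P(q) = -4 + 4*q (P(q) = (q - 1)*4 = (-1 + q)*4 = -4 + 4*q)
P(d) + C(-2, -2)*(-43) = (-4 + 4*(-3)) + 8*(-43) = (-4 - 12) - 344 = -16 - 344 = -360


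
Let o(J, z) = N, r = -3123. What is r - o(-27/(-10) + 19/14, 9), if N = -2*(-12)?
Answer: -3147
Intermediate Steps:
N = 24
o(J, z) = 24
r - o(-27/(-10) + 19/14, 9) = -3123 - 1*24 = -3123 - 24 = -3147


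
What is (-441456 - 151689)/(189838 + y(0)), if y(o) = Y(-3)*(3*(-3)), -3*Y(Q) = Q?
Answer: -593145/189829 ≈ -3.1246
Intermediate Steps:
Y(Q) = -Q/3
y(o) = -9 (y(o) = (-⅓*(-3))*(3*(-3)) = 1*(-9) = -9)
(-441456 - 151689)/(189838 + y(0)) = (-441456 - 151689)/(189838 - 9) = -593145/189829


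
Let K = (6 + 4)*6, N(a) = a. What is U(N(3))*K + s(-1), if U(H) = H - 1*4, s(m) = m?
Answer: -61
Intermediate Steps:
U(H) = -4 + H (U(H) = H - 4 = -4 + H)
K = 60 (K = 10*6 = 60)
U(N(3))*K + s(-1) = (-4 + 3)*60 - 1 = -1*60 - 1 = -60 - 1 = -61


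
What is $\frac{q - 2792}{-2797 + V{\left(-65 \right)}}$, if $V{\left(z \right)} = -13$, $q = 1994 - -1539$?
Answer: $- \frac{741}{2810} \approx -0.2637$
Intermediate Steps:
$q = 3533$ ($q = 1994 + 1539 = 3533$)
$\frac{q - 2792}{-2797 + V{\left(-65 \right)}} = \frac{3533 - 2792}{-2797 - 13} = \frac{741}{-2810} = 741 \left(- \frac{1}{2810}\right) = - \frac{741}{2810}$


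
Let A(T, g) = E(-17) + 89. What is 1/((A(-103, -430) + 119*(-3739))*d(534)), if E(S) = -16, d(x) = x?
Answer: -1/237559512 ≈ -4.2095e-9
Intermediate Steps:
A(T, g) = 73 (A(T, g) = -16 + 89 = 73)
1/((A(-103, -430) + 119*(-3739))*d(534)) = 1/((73 + 119*(-3739))*534) = (1/534)/(73 - 444941) = (1/534)/(-444868) = -1/444868*1/534 = -1/237559512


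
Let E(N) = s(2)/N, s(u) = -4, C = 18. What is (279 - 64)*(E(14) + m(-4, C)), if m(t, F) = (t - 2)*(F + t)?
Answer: -126850/7 ≈ -18121.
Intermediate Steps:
m(t, F) = (-2 + t)*(F + t)
E(N) = -4/N
(279 - 64)*(E(14) + m(-4, C)) = (279 - 64)*(-4/14 + ((-4)² - 2*18 - 2*(-4) + 18*(-4))) = 215*(-4*1/14 + (16 - 36 + 8 - 72)) = 215*(-2/7 - 84) = 215*(-590/7) = -126850/7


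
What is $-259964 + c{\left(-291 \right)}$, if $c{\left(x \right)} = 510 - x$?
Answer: $-259163$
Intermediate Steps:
$-259964 + c{\left(-291 \right)} = -259964 + \left(510 - -291\right) = -259964 + \left(510 + 291\right) = -259964 + 801 = -259163$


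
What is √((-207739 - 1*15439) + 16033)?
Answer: I*√207145 ≈ 455.13*I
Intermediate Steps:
√((-207739 - 1*15439) + 16033) = √((-207739 - 15439) + 16033) = √(-223178 + 16033) = √(-207145) = I*√207145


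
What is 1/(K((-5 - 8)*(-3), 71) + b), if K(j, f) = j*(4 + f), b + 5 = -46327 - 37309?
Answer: -1/80716 ≈ -1.2389e-5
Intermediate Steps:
b = -83641 (b = -5 + (-46327 - 37309) = -5 - 83636 = -83641)
1/(K((-5 - 8)*(-3), 71) + b) = 1/(((-5 - 8)*(-3))*(4 + 71) - 83641) = 1/(-13*(-3)*75 - 83641) = 1/(39*75 - 83641) = 1/(2925 - 83641) = 1/(-80716) = -1/80716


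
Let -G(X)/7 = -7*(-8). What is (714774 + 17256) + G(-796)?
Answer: 731638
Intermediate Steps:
G(X) = -392 (G(X) = -(-49)*(-8) = -7*56 = -392)
(714774 + 17256) + G(-796) = (714774 + 17256) - 392 = 732030 - 392 = 731638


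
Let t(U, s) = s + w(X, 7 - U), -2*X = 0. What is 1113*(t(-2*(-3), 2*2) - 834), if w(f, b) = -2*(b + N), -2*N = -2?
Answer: -928242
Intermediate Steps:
X = 0 (X = -½*0 = 0)
N = 1 (N = -½*(-2) = 1)
w(f, b) = -2 - 2*b (w(f, b) = -2*(b + 1) = -2*(1 + b) = -2 - 2*b)
t(U, s) = -16 + s + 2*U (t(U, s) = s + (-2 - 2*(7 - U)) = s + (-2 + (-14 + 2*U)) = s + (-16 + 2*U) = -16 + s + 2*U)
1113*(t(-2*(-3), 2*2) - 834) = 1113*((-16 + 2*2 + 2*(-2*(-3))) - 834) = 1113*((-16 + 4 + 2*6) - 834) = 1113*((-16 + 4 + 12) - 834) = 1113*(0 - 834) = 1113*(-834) = -928242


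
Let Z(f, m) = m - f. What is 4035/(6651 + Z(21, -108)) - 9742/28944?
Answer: 4437643/15731064 ≈ 0.28209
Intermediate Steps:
4035/(6651 + Z(21, -108)) - 9742/28944 = 4035/(6651 + (-108 - 1*21)) - 9742/28944 = 4035/(6651 + (-108 - 21)) - 9742*1/28944 = 4035/(6651 - 129) - 4871/14472 = 4035/6522 - 4871/14472 = 4035*(1/6522) - 4871/14472 = 1345/2174 - 4871/14472 = 4437643/15731064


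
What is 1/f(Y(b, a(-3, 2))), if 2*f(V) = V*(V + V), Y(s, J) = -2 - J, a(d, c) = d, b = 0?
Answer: 1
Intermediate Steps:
f(V) = V² (f(V) = (V*(V + V))/2 = (V*(2*V))/2 = (2*V²)/2 = V²)
1/f(Y(b, a(-3, 2))) = 1/((-2 - 1*(-3))²) = 1/((-2 + 3)²) = 1/(1²) = 1/1 = 1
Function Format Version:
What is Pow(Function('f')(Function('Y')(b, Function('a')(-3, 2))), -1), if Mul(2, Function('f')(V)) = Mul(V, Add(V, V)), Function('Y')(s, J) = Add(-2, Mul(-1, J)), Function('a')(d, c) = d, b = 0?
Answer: 1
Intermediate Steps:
Function('f')(V) = Pow(V, 2) (Function('f')(V) = Mul(Rational(1, 2), Mul(V, Add(V, V))) = Mul(Rational(1, 2), Mul(V, Mul(2, V))) = Mul(Rational(1, 2), Mul(2, Pow(V, 2))) = Pow(V, 2))
Pow(Function('f')(Function('Y')(b, Function('a')(-3, 2))), -1) = Pow(Pow(Add(-2, Mul(-1, -3)), 2), -1) = Pow(Pow(Add(-2, 3), 2), -1) = Pow(Pow(1, 2), -1) = Pow(1, -1) = 1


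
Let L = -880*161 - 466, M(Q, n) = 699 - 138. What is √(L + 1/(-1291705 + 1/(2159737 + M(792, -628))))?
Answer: 2*I*√276712424945141612229772103247/2790467728089 ≈ 377.02*I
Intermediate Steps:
M(Q, n) = 561
L = -142146 (L = -141680 - 466 = -142146)
√(L + 1/(-1291705 + 1/(2159737 + M(792, -628)))) = √(-142146 + 1/(-1291705 + 1/(2159737 + 561))) = √(-142146 + 1/(-1291705 + 1/2160298)) = √(-142146 + 1/(-2790467728089/2160298)) = √(-142146 - 2160298/2790467728089) = √(-396653825679099292/2790467728089) = 2*I*√276712424945141612229772103247/2790467728089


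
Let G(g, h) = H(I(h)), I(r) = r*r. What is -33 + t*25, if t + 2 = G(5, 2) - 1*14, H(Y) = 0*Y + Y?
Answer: -333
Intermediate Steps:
I(r) = r²
H(Y) = Y (H(Y) = 0 + Y = Y)
G(g, h) = h²
t = -12 (t = -2 + (2² - 1*14) = -2 + (4 - 14) = -2 - 10 = -12)
-33 + t*25 = -33 - 12*25 = -33 - 300 = -333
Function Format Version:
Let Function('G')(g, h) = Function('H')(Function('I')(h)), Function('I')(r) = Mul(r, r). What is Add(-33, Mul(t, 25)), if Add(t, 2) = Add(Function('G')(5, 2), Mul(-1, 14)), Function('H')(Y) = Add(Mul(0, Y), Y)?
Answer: -333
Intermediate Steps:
Function('I')(r) = Pow(r, 2)
Function('H')(Y) = Y (Function('H')(Y) = Add(0, Y) = Y)
Function('G')(g, h) = Pow(h, 2)
t = -12 (t = Add(-2, Add(Pow(2, 2), Mul(-1, 14))) = Add(-2, Add(4, -14)) = Add(-2, -10) = -12)
Add(-33, Mul(t, 25)) = Add(-33, Mul(-12, 25)) = Add(-33, -300) = -333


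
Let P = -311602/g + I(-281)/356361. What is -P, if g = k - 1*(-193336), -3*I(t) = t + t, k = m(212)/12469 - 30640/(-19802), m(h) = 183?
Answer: 13704380712944715680/8505837710292110067 ≈ 1.6112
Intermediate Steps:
k = 192836963/123455569 (k = 183/12469 - 30640/(-19802) = 183*(1/12469) - 30640*(-1/19802) = 183/12469 + 15320/9901 = 192836963/123455569 ≈ 1.5620)
I(t) = -2*t/3 (I(t) = -(t + t)/3 = -2*t/3)
g = 23868598725147/123455569 (g = 192836963/123455569 - 1*(-193336) = 192836963/123455569 + 193336 = 23868598725147/123455569 ≈ 1.9334e+5)
P = -13704380712944715680/8505837710292110067 (P = -311602/23868598725147/123455569 - ⅔*(-281)/356361 = -311602*123455569/23868598725147 + (562/3)*(1/356361) = -38469002211538/23868598725147 + 562/1069083 = -13704380712944715680/8505837710292110067 ≈ -1.6112)
-P = -1*(-13704380712944715680/8505837710292110067) = 13704380712944715680/8505837710292110067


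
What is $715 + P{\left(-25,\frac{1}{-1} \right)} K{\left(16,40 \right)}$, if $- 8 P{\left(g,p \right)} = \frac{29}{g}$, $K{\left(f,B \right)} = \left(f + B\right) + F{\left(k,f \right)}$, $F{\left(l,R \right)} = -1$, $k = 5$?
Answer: $\frac{28919}{40} \approx 722.97$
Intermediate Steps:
$K{\left(f,B \right)} = -1 + B + f$ ($K{\left(f,B \right)} = \left(f + B\right) - 1 = \left(B + f\right) - 1 = -1 + B + f$)
$P{\left(g,p \right)} = - \frac{29}{8 g}$ ($P{\left(g,p \right)} = - \frac{29 \frac{1}{g}}{8} = - \frac{29}{8 g}$)
$715 + P{\left(-25,\frac{1}{-1} \right)} K{\left(16,40 \right)} = 715 + - \frac{29}{8 \left(-25\right)} \left(-1 + 40 + 16\right) = 715 + \left(- \frac{29}{8}\right) \left(- \frac{1}{25}\right) 55 = 715 + \frac{29}{200} \cdot 55 = 715 + \frac{319}{40} = \frac{28919}{40}$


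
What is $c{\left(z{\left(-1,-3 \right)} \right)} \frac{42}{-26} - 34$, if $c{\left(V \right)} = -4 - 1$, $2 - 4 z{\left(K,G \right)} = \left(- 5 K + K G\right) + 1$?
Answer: $- \frac{337}{13} \approx -25.923$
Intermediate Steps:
$z{\left(K,G \right)} = \frac{1}{4} + \frac{5 K}{4} - \frac{G K}{4}$ ($z{\left(K,G \right)} = \frac{1}{2} - \frac{\left(- 5 K + K G\right) + 1}{4} = \frac{1}{2} - \frac{\left(- 5 K + G K\right) + 1}{4} = \frac{1}{2} - \frac{1 - 5 K + G K}{4} = \frac{1}{2} - \left(\frac{1}{4} - \frac{5 K}{4} + \frac{G K}{4}\right) = \frac{1}{4} + \frac{5 K}{4} - \frac{G K}{4}$)
$c{\left(V \right)} = -5$
$c{\left(z{\left(-1,-3 \right)} \right)} \frac{42}{-26} - 34 = - 5 \frac{42}{-26} - 34 = - 5 \cdot 42 \left(- \frac{1}{26}\right) - 34 = \left(-5\right) \left(- \frac{21}{13}\right) - 34 = \frac{105}{13} - 34 = - \frac{337}{13}$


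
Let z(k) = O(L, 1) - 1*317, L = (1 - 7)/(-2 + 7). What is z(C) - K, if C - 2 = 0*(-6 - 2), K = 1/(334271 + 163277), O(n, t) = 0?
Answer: -157722717/497548 ≈ -317.00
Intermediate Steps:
L = -6/5 ≈ -1.2000
K = 1/497548 ≈ 2.0099e-6
C = 2 (C = 2 + 0*(-6 - 2) = 2 + 0*(-8) = 2 + 0 = 2)
z(k) = -317 (z(k) = 0 - 1*317 = 0 - 317 = -317)
z(C) - K = -317 - 1*1/497548 = -317 - 1/497548 = -157722717/497548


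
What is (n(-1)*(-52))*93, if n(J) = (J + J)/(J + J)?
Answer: -4836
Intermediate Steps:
n(J) = 1 (n(J) = (2*J)/((2*J)) = (2*J)*(1/(2*J)) = 1)
(n(-1)*(-52))*93 = (1*(-52))*93 = -52*93 = -4836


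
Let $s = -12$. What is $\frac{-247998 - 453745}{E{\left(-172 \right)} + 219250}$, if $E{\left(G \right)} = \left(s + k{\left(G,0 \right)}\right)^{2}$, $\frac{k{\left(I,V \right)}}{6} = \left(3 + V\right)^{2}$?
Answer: $- \frac{701743}{221014} \approx -3.1751$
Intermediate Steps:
$k{\left(I,V \right)} = 6 \left(3 + V\right)^{2}$
$E{\left(G \right)} = 1764$ ($E{\left(G \right)} = \left(-12 + 6 \left(3 + 0\right)^{2}\right)^{2} = \left(-12 + 6 \cdot 3^{2}\right)^{2} = \left(-12 + 6 \cdot 9\right)^{2} = \left(-12 + 54\right)^{2} = 42^{2} = 1764$)
$\frac{-247998 - 453745}{E{\left(-172 \right)} + 219250} = \frac{-247998 - 453745}{1764 + 219250} = - \frac{701743}{221014}$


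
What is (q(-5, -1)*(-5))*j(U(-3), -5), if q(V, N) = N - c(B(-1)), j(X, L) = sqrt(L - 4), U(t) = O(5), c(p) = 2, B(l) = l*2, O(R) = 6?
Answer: 45*I ≈ 45.0*I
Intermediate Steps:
B(l) = 2*l
U(t) = 6
j(X, L) = sqrt(-4 + L)
q(V, N) = -2 + N (q(V, N) = N - 1*2 = N - 2 = -2 + N)
(q(-5, -1)*(-5))*j(U(-3), -5) = ((-2 - 1)*(-5))*sqrt(-4 - 5) = (-3*(-5))*sqrt(-9) = 15*(3*I) = 45*I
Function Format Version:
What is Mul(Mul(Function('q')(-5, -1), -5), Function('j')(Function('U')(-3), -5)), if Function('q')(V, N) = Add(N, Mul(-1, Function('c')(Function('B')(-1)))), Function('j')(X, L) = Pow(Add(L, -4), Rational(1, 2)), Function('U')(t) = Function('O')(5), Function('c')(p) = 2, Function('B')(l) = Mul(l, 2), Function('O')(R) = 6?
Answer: Mul(45, I) ≈ Mul(45.000, I)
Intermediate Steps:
Function('B')(l) = Mul(2, l)
Function('U')(t) = 6
Function('j')(X, L) = Pow(Add(-4, L), Rational(1, 2))
Function('q')(V, N) = Add(-2, N) (Function('q')(V, N) = Add(N, Mul(-1, 2)) = Add(N, -2) = Add(-2, N))
Mul(Mul(Function('q')(-5, -1), -5), Function('j')(Function('U')(-3), -5)) = Mul(Mul(Add(-2, -1), -5), Pow(Add(-4, -5), Rational(1, 2))) = Mul(Mul(-3, -5), Pow(-9, Rational(1, 2))) = Mul(15, Mul(3, I)) = Mul(45, I)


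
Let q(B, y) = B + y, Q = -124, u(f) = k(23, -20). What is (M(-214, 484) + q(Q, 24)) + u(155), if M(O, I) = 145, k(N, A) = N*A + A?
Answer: -435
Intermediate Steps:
k(N, A) = A + A*N (k(N, A) = A*N + A = A + A*N)
u(f) = -480 (u(f) = -20*(1 + 23) = -20*24 = -480)
(M(-214, 484) + q(Q, 24)) + u(155) = (145 + (-124 + 24)) - 480 = (145 - 100) - 480 = 45 - 480 = -435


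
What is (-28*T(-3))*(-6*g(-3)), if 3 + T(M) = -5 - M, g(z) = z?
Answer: 2520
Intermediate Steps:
T(M) = -8 - M (T(M) = -3 + (-5 - M) = -8 - M)
(-28*T(-3))*(-6*g(-3)) = (-28*(-8 - 1*(-3)))*(-6*(-3)) = -28*(-8 + 3)*18 = -28*(-5)*18 = 140*18 = 2520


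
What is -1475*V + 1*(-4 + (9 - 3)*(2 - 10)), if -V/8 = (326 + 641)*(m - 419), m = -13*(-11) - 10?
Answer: -3263431652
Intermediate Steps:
m = 133 (m = 143 - 10 = 133)
V = 2212496 (V = -8*(326 + 641)*(133 - 419) = -7736*(-286) = -8*(-276562) = 2212496)
-1475*V + 1*(-4 + (9 - 3)*(2 - 10)) = -1475*2212496 + 1*(-4 + (9 - 3)*(2 - 10)) = -3263431600 + 1*(-4 + 6*(-8)) = -3263431600 + 1*(-4 - 48) = -3263431600 + 1*(-52) = -3263431600 - 52 = -3263431652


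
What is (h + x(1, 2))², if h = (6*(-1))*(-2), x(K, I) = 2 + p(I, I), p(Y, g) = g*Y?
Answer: 324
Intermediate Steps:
p(Y, g) = Y*g
x(K, I) = 2 + I² (x(K, I) = 2 + I*I = 2 + I²)
h = 12 (h = -6*(-2) = 12)
(h + x(1, 2))² = (12 + (2 + 2²))² = (12 + (2 + 4))² = (12 + 6)² = 18² = 324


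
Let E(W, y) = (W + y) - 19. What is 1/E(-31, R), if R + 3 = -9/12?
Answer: -4/215 ≈ -0.018605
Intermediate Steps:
R = -15/4 (R = -3 - 9/12 = -3 - 9*1/12 = -3 - ¾ = -15/4 ≈ -3.7500)
E(W, y) = -19 + W + y
1/E(-31, R) = 1/(-19 - 31 - 15/4) = 1/(-215/4) = -4/215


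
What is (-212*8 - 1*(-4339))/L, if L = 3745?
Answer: 2643/3745 ≈ 0.70574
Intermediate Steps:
(-212*8 - 1*(-4339))/L = (-212*8 - 1*(-4339))/3745 = (-1696 + 4339)*(1/3745) = 2643*(1/3745) = 2643/3745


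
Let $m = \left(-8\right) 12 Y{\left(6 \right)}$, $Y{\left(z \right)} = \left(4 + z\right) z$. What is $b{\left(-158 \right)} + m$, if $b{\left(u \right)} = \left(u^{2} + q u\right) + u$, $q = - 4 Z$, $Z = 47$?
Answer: $48750$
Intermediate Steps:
$Y{\left(z \right)} = z \left(4 + z\right)$
$q = -188$ ($q = \left(-4\right) 47 = -188$)
$b{\left(u \right)} = u^{2} - 187 u$ ($b{\left(u \right)} = \left(u^{2} - 188 u\right) + u = u^{2} - 187 u$)
$m = -5760$ ($m = \left(-8\right) 12 \cdot 6 \left(4 + 6\right) = - 96 \cdot 6 \cdot 10 = \left(-96\right) 60 = -5760$)
$b{\left(-158 \right)} + m = - 158 \left(-187 - 158\right) - 5760 = \left(-158\right) \left(-345\right) - 5760 = 54510 - 5760 = 48750$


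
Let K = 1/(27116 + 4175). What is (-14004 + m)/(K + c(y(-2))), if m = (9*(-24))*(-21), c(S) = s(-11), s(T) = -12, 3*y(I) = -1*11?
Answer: 296263188/375491 ≈ 789.00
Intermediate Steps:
y(I) = -11/3 (y(I) = (-1*11)/3 = (⅓)*(-11) = -11/3)
c(S) = -12
m = 4536 (m = -216*(-21) = 4536)
K = 1/31291 ≈ 3.1958e-5
(-14004 + m)/(K + c(y(-2))) = (-14004 + 4536)/(1/31291 - 12) = -9468/(-375491/31291) = -9468*(-31291/375491) = 296263188/375491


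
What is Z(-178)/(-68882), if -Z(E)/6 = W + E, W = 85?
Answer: -9/1111 ≈ -0.0081008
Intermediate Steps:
Z(E) = -510 - 6*E (Z(E) = -6*(85 + E) = -510 - 6*E)
Z(-178)/(-68882) = (-510 - 6*(-178))/(-68882) = (-510 + 1068)*(-1/68882) = 558*(-1/68882) = -9/1111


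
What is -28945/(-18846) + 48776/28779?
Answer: 584080217/180789678 ≈ 3.2307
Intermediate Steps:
-28945/(-18846) + 48776/28779 = -28945*(-1/18846) + 48776*(1/28779) = 28945/18846 + 48776/28779 = 584080217/180789678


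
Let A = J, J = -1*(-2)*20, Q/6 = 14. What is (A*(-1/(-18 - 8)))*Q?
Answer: 1680/13 ≈ 129.23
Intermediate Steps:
Q = 84 (Q = 6*14 = 84)
J = 40 (J = 2*20 = 40)
A = 40
(A*(-1/(-18 - 8)))*Q = (40*(-1/(-18 - 8)))*84 = (40*(-1/(-26)))*84 = (40*(-1*(-1/26)))*84 = (40*(1/26))*84 = (20/13)*84 = 1680/13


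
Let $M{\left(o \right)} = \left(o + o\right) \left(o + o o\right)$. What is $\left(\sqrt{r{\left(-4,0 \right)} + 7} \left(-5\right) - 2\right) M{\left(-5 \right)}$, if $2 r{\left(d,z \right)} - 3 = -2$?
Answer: $400 + 500 \sqrt{30} \approx 3138.6$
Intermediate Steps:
$r{\left(d,z \right)} = \frac{1}{2}$ ($r{\left(d,z \right)} = \frac{3}{2} + \frac{1}{2} \left(-2\right) = \frac{3}{2} - 1 = \frac{1}{2}$)
$M{\left(o \right)} = 2 o \left(o + o^{2}\right)$
$\left(\sqrt{r{\left(-4,0 \right)} + 7} \left(-5\right) - 2\right) M{\left(-5 \right)} = \left(\sqrt{\frac{1}{2} + 7} \left(-5\right) - 2\right) 2 \left(-5\right)^{2} \left(1 - 5\right) = \left(\sqrt{\frac{15}{2}} \left(-5\right) - 2\right) 2 \cdot 25 \left(-4\right) = \left(\frac{\sqrt{30}}{2} \left(-5\right) - 2\right) \left(-200\right) = \left(- \frac{5 \sqrt{30}}{2} - 2\right) \left(-200\right) = \left(-2 - \frac{5 \sqrt{30}}{2}\right) \left(-200\right) = 400 + 500 \sqrt{30}$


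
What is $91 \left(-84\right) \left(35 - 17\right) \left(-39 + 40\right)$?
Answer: $-137592$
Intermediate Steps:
$91 \left(-84\right) \left(35 - 17\right) \left(-39 + 40\right) = - 7644 \cdot 18 \cdot 1 = \left(-7644\right) 18 = -137592$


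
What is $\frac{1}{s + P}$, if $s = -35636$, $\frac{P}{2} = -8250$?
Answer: $- \frac{1}{52136} \approx -1.9181 \cdot 10^{-5}$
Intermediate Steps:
$P = -16500$ ($P = 2 \left(-8250\right) = -16500$)
$\frac{1}{s + P} = \frac{1}{-35636 - 16500} = \frac{1}{-52136} = - \frac{1}{52136}$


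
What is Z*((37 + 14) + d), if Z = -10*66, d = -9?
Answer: -27720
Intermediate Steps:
Z = -660
Z*((37 + 14) + d) = -660*((37 + 14) - 9) = -660*(51 - 9) = -660*42 = -27720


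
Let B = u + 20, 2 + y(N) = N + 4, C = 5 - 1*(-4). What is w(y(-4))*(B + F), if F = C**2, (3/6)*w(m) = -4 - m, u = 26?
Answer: -508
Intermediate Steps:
C = 9 (C = 5 + 4 = 9)
y(N) = 2 + N (y(N) = -2 + (N + 4) = -2 + (4 + N) = 2 + N)
w(m) = -8 - 2*m (w(m) = 2*(-4 - m) = -8 - 2*m)
B = 46 (B = 26 + 20 = 46)
F = 81 (F = 9**2 = 81)
w(y(-4))*(B + F) = (-8 - 2*(2 - 4))*(46 + 81) = (-8 - 2*(-2))*127 = (-8 + 4)*127 = -4*127 = -508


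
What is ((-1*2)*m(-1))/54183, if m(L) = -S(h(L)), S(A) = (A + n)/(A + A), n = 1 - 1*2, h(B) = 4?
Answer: 1/72244 ≈ 1.3842e-5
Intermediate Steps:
n = -1 (n = 1 - 2 = -1)
S(A) = (-1 + A)/(2*A) (S(A) = (A - 1)/(A + A) = (-1 + A)/((2*A)) = (-1 + A)*(1/(2*A)) = (-1 + A)/(2*A))
m(L) = -3/8 (m(L) = -(-1 + 4)/(2*4) = -3/(2*4) = -1*3/8 = -3/8)
((-1*2)*m(-1))/54183 = (-1*2*(-3/8))/54183 = -2*(-3/8)*(1/54183) = (¾)*(1/54183) = 1/72244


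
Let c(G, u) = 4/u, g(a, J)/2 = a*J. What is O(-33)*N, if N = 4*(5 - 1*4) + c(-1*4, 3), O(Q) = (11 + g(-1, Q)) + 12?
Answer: 1424/3 ≈ 474.67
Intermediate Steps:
g(a, J) = 2*J*a (g(a, J) = 2*(a*J) = 2*(J*a) = 2*J*a)
O(Q) = 23 - 2*Q (O(Q) = (11 + 2*Q*(-1)) + 12 = (11 - 2*Q) + 12 = 23 - 2*Q)
N = 16/3 (N = 4*(5 - 1*4) + 4/3 = 4*(5 - 4) + 4*(1/3) = 4*1 + 4/3 = 4 + 4/3 = 16/3 ≈ 5.3333)
O(-33)*N = (23 - 2*(-33))*(16/3) = (23 + 66)*(16/3) = 89*(16/3) = 1424/3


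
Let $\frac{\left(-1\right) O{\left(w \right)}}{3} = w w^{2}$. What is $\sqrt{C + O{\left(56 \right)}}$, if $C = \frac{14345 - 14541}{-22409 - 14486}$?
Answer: $\frac{14 i \sqrt{3659015838305}}{36895} \approx 725.84 i$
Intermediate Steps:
$C = \frac{196}{36895}$ ($C = - \frac{196}{-36895} = \left(-196\right) \left(- \frac{1}{36895}\right) = \frac{196}{36895} \approx 0.0053124$)
$O{\left(w \right)} = - 3 w^{3}$ ($O{\left(w \right)} = - 3 w w^{2} = - 3 w^{3}$)
$\sqrt{C + O{\left(56 \right)}} = \sqrt{\frac{196}{36895} - 3 \cdot 56^{3}} = \sqrt{\frac{196}{36895} - 526848} = \sqrt{- \frac{19438056764}{36895}} = \frac{14 i \sqrt{3659015838305}}{36895}$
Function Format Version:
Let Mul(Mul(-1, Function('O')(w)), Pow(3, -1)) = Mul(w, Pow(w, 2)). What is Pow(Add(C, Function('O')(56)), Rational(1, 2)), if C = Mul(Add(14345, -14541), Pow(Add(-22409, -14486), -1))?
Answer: Mul(Rational(14, 36895), I, Pow(3659015838305, Rational(1, 2))) ≈ Mul(725.84, I)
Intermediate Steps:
C = Rational(196, 36895) (C = Mul(-196, Pow(-36895, -1)) = Mul(-196, Rational(-1, 36895)) = Rational(196, 36895) ≈ 0.0053124)
Function('O')(w) = Mul(-3, Pow(w, 3)) (Function('O')(w) = Mul(-3, Mul(w, Pow(w, 2))) = Mul(-3, Pow(w, 3)))
Pow(Add(C, Function('O')(56)), Rational(1, 2)) = Pow(Add(Rational(196, 36895), Mul(-3, Pow(56, 3))), Rational(1, 2)) = Pow(Add(Rational(196, 36895), Mul(-3, 175616)), Rational(1, 2)) = Pow(Add(Rational(196, 36895), -526848), Rational(1, 2)) = Pow(Rational(-19438056764, 36895), Rational(1, 2)) = Mul(Rational(14, 36895), I, Pow(3659015838305, Rational(1, 2)))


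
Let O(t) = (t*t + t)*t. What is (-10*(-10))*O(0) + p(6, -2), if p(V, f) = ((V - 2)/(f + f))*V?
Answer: -6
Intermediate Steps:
p(V, f) = V*(-2 + V)/(2*f) (p(V, f) = ((-2 + V)/((2*f)))*V = ((-2 + V)*(1/(2*f)))*V = ((-2 + V)/(2*f))*V = V*(-2 + V)/(2*f))
O(t) = t*(t + t²) (O(t) = (t² + t)*t = (t + t²)*t = t*(t + t²))
(-10*(-10))*O(0) + p(6, -2) = (-10*(-10))*(0²*(1 + 0)) + (½)*6*(-2 + 6)/(-2) = 100*(0*1) + (½)*6*(-½)*4 = 100*0 - 6 = 0 - 6 = -6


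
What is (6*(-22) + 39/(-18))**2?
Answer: 648025/36 ≈ 18001.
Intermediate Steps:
(6*(-22) + 39/(-18))**2 = (-132 + 39*(-1/18))**2 = (-132 - 13/6)**2 = (-805/6)**2 = 648025/36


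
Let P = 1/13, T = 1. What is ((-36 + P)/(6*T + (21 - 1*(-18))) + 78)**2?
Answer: 2039696569/342225 ≈ 5960.1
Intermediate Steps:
P = 1/13 ≈ 0.076923
((-36 + P)/(6*T + (21 - 1*(-18))) + 78)**2 = ((-36 + 1/13)/(6*1 + (21 - 1*(-18))) + 78)**2 = (-467/(13*(6 + (21 + 18))) + 78)**2 = (-467/(13*(6 + 39)) + 78)**2 = (-467/13/45 + 78)**2 = (-467/13*1/45 + 78)**2 = (-467/585 + 78)**2 = (45163/585)**2 = 2039696569/342225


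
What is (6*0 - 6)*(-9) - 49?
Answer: 5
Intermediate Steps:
(6*0 - 6)*(-9) - 49 = (0 - 6)*(-9) - 49 = -6*(-9) - 49 = 54 - 49 = 5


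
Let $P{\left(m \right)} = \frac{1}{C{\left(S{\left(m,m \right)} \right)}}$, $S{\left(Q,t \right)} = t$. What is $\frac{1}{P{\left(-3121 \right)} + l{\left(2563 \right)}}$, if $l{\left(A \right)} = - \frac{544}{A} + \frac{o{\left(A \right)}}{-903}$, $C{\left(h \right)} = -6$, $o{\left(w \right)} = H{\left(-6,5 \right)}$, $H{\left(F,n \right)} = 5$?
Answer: $- \frac{4628778}{1779557} \approx -2.6011$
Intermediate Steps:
$o{\left(w \right)} = 5$
$l{\left(A \right)} = - \frac{5}{903} - \frac{544}{A}$ ($l{\left(A \right)} = - \frac{544}{A} + \frac{5}{-903} = - \frac{544}{A} + 5 \left(- \frac{1}{903}\right) = - \frac{544}{A} - \frac{5}{903} = - \frac{5}{903} - \frac{544}{A}$)
$P{\left(m \right)} = - \frac{1}{6}$ ($P{\left(m \right)} = \frac{1}{-6} = - \frac{1}{6}$)
$\frac{1}{P{\left(-3121 \right)} + l{\left(2563 \right)}} = \frac{1}{- \frac{1}{6} - \left(\frac{5}{903} + \frac{544}{2563}\right)} = \frac{1}{- \frac{1}{6} - \frac{504047}{2314389}} = \frac{1}{- \frac{1779557}{4628778}} = - \frac{4628778}{1779557}$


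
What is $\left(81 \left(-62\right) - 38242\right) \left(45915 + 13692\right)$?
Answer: $-2578837248$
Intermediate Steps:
$\left(81 \left(-62\right) - 38242\right) \left(45915 + 13692\right) = \left(-5022 - 38242\right) 59607 = \left(-43264\right) 59607 = -2578837248$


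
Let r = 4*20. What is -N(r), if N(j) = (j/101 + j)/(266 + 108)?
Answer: -240/1111 ≈ -0.21602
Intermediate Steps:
r = 80
N(j) = 3*j/1111 (N(j) = (j*(1/101) + j)/374 = (j/101 + j)*(1/374) = (102*j/101)*(1/374) = 3*j/1111)
-N(r) = -3*80/1111 = -1*240/1111 = -240/1111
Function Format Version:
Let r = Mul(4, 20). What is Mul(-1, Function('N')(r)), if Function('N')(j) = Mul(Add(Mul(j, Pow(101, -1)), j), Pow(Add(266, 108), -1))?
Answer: Rational(-240, 1111) ≈ -0.21602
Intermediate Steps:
r = 80
Function('N')(j) = Mul(Rational(3, 1111), j) (Function('N')(j) = Mul(Add(Mul(j, Rational(1, 101)), j), Pow(374, -1)) = Mul(Add(Mul(Rational(1, 101), j), j), Rational(1, 374)) = Mul(Mul(Rational(102, 101), j), Rational(1, 374)) = Mul(Rational(3, 1111), j))
Mul(-1, Function('N')(r)) = Mul(-1, Mul(Rational(3, 1111), 80)) = Mul(-1, Rational(240, 1111)) = Rational(-240, 1111)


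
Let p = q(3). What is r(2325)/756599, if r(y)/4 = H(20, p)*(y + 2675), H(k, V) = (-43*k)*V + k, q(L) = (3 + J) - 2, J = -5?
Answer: 69200000/756599 ≈ 91.462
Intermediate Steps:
q(L) = -4 (q(L) = (3 - 5) - 2 = -2 - 2 = -4)
p = -4
H(k, V) = k - 43*V*k (H(k, V) = -43*V*k + k = k - 43*V*k)
r(y) = 37022000 + 13840*y (r(y) = 4*((20*(1 - 43*(-4)))*(y + 2675)) = 4*((20*(1 + 172))*(2675 + y)) = 4*((20*173)*(2675 + y)) = 4*(3460*(2675 + y)) = 4*(9255500 + 3460*y) = 37022000 + 13840*y)
r(2325)/756599 = (37022000 + 13840*2325)/756599 = (37022000 + 32178000)*(1/756599) = 69200000*(1/756599) = 69200000/756599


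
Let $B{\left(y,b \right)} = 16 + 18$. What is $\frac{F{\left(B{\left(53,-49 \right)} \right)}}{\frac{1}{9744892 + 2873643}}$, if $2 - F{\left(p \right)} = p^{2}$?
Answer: $-14561789390$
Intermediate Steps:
$B{\left(y,b \right)} = 34$
$F{\left(p \right)} = 2 - p^{2}$
$\frac{F{\left(B{\left(53,-49 \right)} \right)}}{\frac{1}{9744892 + 2873643}} = \frac{2 - 34^{2}}{\frac{1}{9744892 + 2873643}} = \frac{2 - 1156}{\frac{1}{12618535}} = \left(2 - 1156\right) \frac{1}{\frac{1}{12618535}} = \left(-1154\right) 12618535 = -14561789390$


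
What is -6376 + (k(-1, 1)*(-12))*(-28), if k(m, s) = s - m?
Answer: -5704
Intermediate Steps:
-6376 + (k(-1, 1)*(-12))*(-28) = -6376 + ((1 - 1*(-1))*(-12))*(-28) = -6376 + ((1 + 1)*(-12))*(-28) = -6376 + (2*(-12))*(-28) = -6376 - 24*(-28) = -6376 + 672 = -5704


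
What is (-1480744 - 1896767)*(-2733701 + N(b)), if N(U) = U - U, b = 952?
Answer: 9233105198211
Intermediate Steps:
N(U) = 0
(-1480744 - 1896767)*(-2733701 + N(b)) = (-1480744 - 1896767)*(-2733701 + 0) = -3377511*(-2733701) = 9233105198211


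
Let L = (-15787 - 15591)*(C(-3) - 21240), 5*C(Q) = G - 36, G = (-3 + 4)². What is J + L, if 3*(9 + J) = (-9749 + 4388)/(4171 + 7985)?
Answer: 8104263665905/12156 ≈ 6.6669e+8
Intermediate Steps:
G = 1 (G = 1² = 1)
C(Q) = -7 (C(Q) = (1 - 36)/5 = (⅕)*(-35) = -7)
J = -111191/12156 (J = -9 + ((-9749 + 4388)/(4171 + 7985))/3 = -9 + (-5361/12156)/3 = -9 + (-5361*1/12156)/3 = -9 + (⅓)*(-1787/4052) = -9 - 1787/12156 = -111191/12156 ≈ -9.1470)
L = 666688366 (L = (-15787 - 15591)*(-7 - 21240) = -31378*(-21247) = 666688366)
J + L = -111191/12156 + 666688366 = 8104263665905/12156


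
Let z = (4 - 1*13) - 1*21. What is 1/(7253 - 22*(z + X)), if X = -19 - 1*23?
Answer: 1/8837 ≈ 0.00011316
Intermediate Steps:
z = -30 (z = (4 - 13) - 21 = -9 - 21 = -30)
X = -42 (X = -19 - 23 = -42)
1/(7253 - 22*(z + X)) = 1/(7253 - 22*(-30 - 42)) = 1/(7253 - 22*(-72)) = 1/(7253 + 1584) = 1/8837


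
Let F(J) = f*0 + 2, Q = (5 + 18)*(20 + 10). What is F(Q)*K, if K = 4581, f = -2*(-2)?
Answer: 9162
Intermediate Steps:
f = 4
Q = 690 (Q = 23*30 = 690)
F(J) = 2 (F(J) = 4*0 + 2 = 0 + 2 = 2)
F(Q)*K = 2*4581 = 9162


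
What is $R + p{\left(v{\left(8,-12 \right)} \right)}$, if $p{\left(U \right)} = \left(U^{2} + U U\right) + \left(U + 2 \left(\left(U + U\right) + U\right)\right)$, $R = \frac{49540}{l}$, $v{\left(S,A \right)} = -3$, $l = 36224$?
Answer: $- \frac{14783}{9056} \approx -1.6324$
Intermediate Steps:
$R = \frac{12385}{9056}$ ($R = \frac{49540}{36224} = 49540 \cdot \frac{1}{36224} = \frac{12385}{9056} \approx 1.3676$)
$p{\left(U \right)} = 2 U^{2} + 7 U$ ($p{\left(U \right)} = \left(U^{2} + U^{2}\right) + \left(U + 2 \left(2 U + U\right)\right) = 2 U^{2} + \left(U + 2 \cdot 3 U\right) = 2 U^{2} + \left(U + 6 U\right) = 2 U^{2} + 7 U$)
$R + p{\left(v{\left(8,-12 \right)} \right)} = \frac{12385}{9056} - 3 \left(7 + 2 \left(-3\right)\right) = \frac{12385}{9056} - 3 \left(7 - 6\right) = \frac{12385}{9056} - 3 = - \frac{14783}{9056}$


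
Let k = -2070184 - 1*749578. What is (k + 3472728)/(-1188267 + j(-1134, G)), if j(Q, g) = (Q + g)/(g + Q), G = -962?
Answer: -326483/594133 ≈ -0.54951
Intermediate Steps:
j(Q, g) = 1 (j(Q, g) = (Q + g)/(Q + g) = 1)
k = -2819762 (k = -2070184 - 749578 = -2819762)
(k + 3472728)/(-1188267 + j(-1134, G)) = (-2819762 + 3472728)/(-1188267 + 1) = 652966/(-1188266) = 652966*(-1/1188266) = -326483/594133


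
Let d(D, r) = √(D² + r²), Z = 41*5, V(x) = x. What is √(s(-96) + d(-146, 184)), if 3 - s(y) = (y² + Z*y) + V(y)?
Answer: √(10563 + 2*√13793) ≈ 103.91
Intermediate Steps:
Z = 205
s(y) = 3 - y² - 206*y (s(y) = 3 - ((y² + 205*y) + y) = 3 - (y² + 206*y) = 3 + (-y² - 206*y) = 3 - y² - 206*y)
√(s(-96) + d(-146, 184)) = √((3 - 1*(-96)² - 206*(-96)) + √((-146)² + 184²)) = √((3 - 1*9216 + 19776) + √(21316 + 33856)) = √((3 - 9216 + 19776) + √55172) = √(10563 + 2*√13793)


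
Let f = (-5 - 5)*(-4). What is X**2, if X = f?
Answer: 1600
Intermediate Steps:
f = 40 (f = -10*(-4) = 40)
X = 40
X**2 = 40**2 = 1600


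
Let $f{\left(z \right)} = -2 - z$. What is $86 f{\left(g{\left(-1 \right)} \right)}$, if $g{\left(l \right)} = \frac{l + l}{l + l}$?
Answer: $-258$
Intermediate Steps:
$g{\left(l \right)} = 1$ ($g{\left(l \right)} = \frac{2 l}{2 l} = 2 l \frac{1}{2 l} = 1$)
$86 f{\left(g{\left(-1 \right)} \right)} = 86 \left(-2 - 1\right) = 86 \left(-3\right) = -258$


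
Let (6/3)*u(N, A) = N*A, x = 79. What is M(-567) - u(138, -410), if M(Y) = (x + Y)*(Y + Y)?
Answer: 581682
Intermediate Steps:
u(N, A) = A*N/2 (u(N, A) = (N*A)/2 = (A*N)/2 = A*N/2)
M(Y) = 2*Y*(79 + Y) (M(Y) = (79 + Y)*(Y + Y) = (79 + Y)*(2*Y) = 2*Y*(79 + Y))
M(-567) - u(138, -410) = 2*(-567)*(79 - 567) - (-410)*138/2 = 2*(-567)*(-488) - 1*(-28290) = 553392 + 28290 = 581682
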